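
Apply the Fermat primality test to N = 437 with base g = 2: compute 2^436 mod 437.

358

2^1 ≡ 2 (mod 437)
2^2 ≡ 2^2 = 4 ≡ 4 (mod 437)
2^4 ≡ 4^2 = 16 ≡ 16 (mod 437)
2^8 ≡ 16^2 = 256 ≡ 256 (mod 437)
2^16 ≡ 256^2 = 65536 ≡ 423 (mod 437)
2^32 ≡ 423^2 = 178929 ≡ 196 (mod 437)
2^64 ≡ 196^2 = 38416 ≡ 397 (mod 437)
2^128 ≡ 397^2 = 157609 ≡ 289 (mod 437)
2^256 ≡ 289^2 = 83521 ≡ 54 (mod 437)
436 = 256 + 128 + 32 + 16 + 4 in binary powers of 2.
So 2^436 ≡ 54 · 289 · 196 · 423 · 16 ≡ 358 (mod 437).
Since 358 ≠ 1, base 2 is a Fermat witness: 437 is composite.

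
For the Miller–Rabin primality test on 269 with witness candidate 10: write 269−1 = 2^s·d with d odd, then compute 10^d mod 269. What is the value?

269 − 1 = 268 = 2^2 · 67, so d = 67.
10^1 ≡ 10 (mod 269)
10^2 ≡ 10^2 = 100 ≡ 100 (mod 269)
10^4 ≡ 100^2 = 10000 ≡ 47 (mod 269)
10^8 ≡ 47^2 = 2209 ≡ 57 (mod 269)
10^16 ≡ 57^2 = 3249 ≡ 21 (mod 269)
10^32 ≡ 21^2 = 441 ≡ 172 (mod 269)
10^64 ≡ 172^2 = 29584 ≡ 263 (mod 269)
67 = 64 + 2 + 1 in binary powers of 2.
So 10^67 ≡ 263 · 100 · 10 ≡ 187 (mod 269).
Squaring chain: 187 → 268; reaches −1, so base 10 does not prove 269 composite.

187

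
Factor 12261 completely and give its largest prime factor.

67

12261 = 3 · 4087
4087 = 61 · 67
67 is prime.
So 12261 = 3 · 61 · 67; the largest prime factor is 67.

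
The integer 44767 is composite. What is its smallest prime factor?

44767 is odd.
Digit sum 28, not divisible by 3.
Ends in 7: not divisible by 5.
7: 44767 = 7·6395 + 2
11: 44767 = 11·4069 + 8
13: 44767 = 13·3443 + 8
17: 44767 = 17·2633 + 6
19: 44767 = 19·2356 + 3
23: 44767 = 23·1946 + 9
29: 44767 = 29·1543 + 20
31: 44767 = 31·1444 + 3
37: 44767 = 37·1209 + 34
41: 44767 = 41·1091 + 36
43: 44767 = 43·1041 + 4
47: 44767 = 47·952 + 23
53: 44767 = 53·844 + 35
59: 44767 = 59·758 + 45
61: 44767 = 61·733 + 54
67: 44767 = 67·668 + 11
71: 44767 = 71·630 + 37
73: 44767 = 73·613 + 18
79: 44767 = 79·566 + 53
83: 44767 = 83·539 + 30
89: 44767 = 89·503

89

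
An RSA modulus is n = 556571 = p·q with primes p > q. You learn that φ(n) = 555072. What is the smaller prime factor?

φ(n) = (p−1)(q−1) = n − (p+q) + 1, so p + q = 556571 − 555072 + 1 = 1500.
p and q are the roots of t² − 1500t + 556571 = 0.
Discriminant: 1500² − 4·556571 = 2250000 − 2226284 = 23716; √23716 = 154.
q = (1500 − 154)/2 = 673, p = (1500 + 154)/2 = 827.
Check: 673 · 827 = 556571.

673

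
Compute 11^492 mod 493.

285

11^1 ≡ 11 (mod 493)
11^2 ≡ 11^2 = 121 ≡ 121 (mod 493)
11^4 ≡ 121^2 = 14641 ≡ 344 (mod 493)
11^8 ≡ 344^2 = 118336 ≡ 16 (mod 493)
11^16 ≡ 16^2 = 256 ≡ 256 (mod 493)
11^32 ≡ 256^2 = 65536 ≡ 460 (mod 493)
11^64 ≡ 460^2 = 211600 ≡ 103 (mod 493)
11^128 ≡ 103^2 = 10609 ≡ 256 (mod 493)
11^256 ≡ 256^2 = 65536 ≡ 460 (mod 493)
492 = 256 + 128 + 64 + 32 + 8 + 4 in binary powers of 2.
So 11^492 ≡ 460 · 256 · 103 · 460 · 16 · 344 ≡ 285 (mod 493).
Since 285 ≠ 1, base 11 is a Fermat witness: 493 is composite.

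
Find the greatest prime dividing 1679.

73

1679 = 23 · 73
73 is prime.
So 1679 = 23 · 73; the largest prime factor is 73.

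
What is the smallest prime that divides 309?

3

309 is odd.
Digit sum 12, divisible by 3.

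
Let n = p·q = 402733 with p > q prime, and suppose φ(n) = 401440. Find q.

φ(n) = (p−1)(q−1) = n − (p+q) + 1, so p + q = 402733 − 401440 + 1 = 1294.
p and q are the roots of t² − 1294t + 402733 = 0.
Discriminant: 1294² − 4·402733 = 1674436 − 1610932 = 63504; √63504 = 252.
q = (1294 − 252)/2 = 521, p = (1294 + 252)/2 = 773.
Check: 521 · 773 = 402733.

521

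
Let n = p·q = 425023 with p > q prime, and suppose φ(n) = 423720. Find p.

661

φ(n) = (p−1)(q−1) = n − (p+q) + 1, so p + q = 425023 − 423720 + 1 = 1304.
p and q are the roots of t² − 1304t + 425023 = 0.
Discriminant: 1304² − 4·425023 = 1700416 − 1700092 = 324; √324 = 18.
q = (1304 − 18)/2 = 643, p = (1304 + 18)/2 = 661.
Check: 643 · 661 = 425023.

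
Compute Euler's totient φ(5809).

Factor: 5809 = 37 · 157.
φ(5809) = (37−1) · (157−1) = 36 · 156 = 5616.

5616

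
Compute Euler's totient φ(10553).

10320

Factor: 10553 = 61 · 173.
φ(10553) = (61−1) · (173−1) = 60 · 172 = 10320.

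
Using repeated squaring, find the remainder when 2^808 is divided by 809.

2^1 ≡ 2 (mod 809)
2^2 ≡ 2^2 = 4 ≡ 4 (mod 809)
2^4 ≡ 4^2 = 16 ≡ 16 (mod 809)
2^8 ≡ 16^2 = 256 ≡ 256 (mod 809)
2^16 ≡ 256^2 = 65536 ≡ 7 (mod 809)
2^32 ≡ 7^2 = 49 ≡ 49 (mod 809)
2^64 ≡ 49^2 = 2401 ≡ 783 (mod 809)
2^128 ≡ 783^2 = 613089 ≡ 676 (mod 809)
2^256 ≡ 676^2 = 456976 ≡ 700 (mod 809)
2^512 ≡ 700^2 = 490000 ≡ 555 (mod 809)
808 = 512 + 256 + 32 + 8 in binary powers of 2.
So 2^808 ≡ 555 · 700 · 49 · 256 ≡ 1 (mod 809).
Since the result is 1, base 2 gives no evidence that 809 is composite.

1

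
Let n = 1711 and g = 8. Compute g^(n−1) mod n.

789

8^1 ≡ 8 (mod 1711)
8^2 ≡ 8^2 = 64 ≡ 64 (mod 1711)
8^4 ≡ 64^2 = 4096 ≡ 674 (mod 1711)
8^8 ≡ 674^2 = 454276 ≡ 861 (mod 1711)
8^16 ≡ 861^2 = 741321 ≡ 458 (mod 1711)
8^32 ≡ 458^2 = 209764 ≡ 1022 (mod 1711)
8^64 ≡ 1022^2 = 1044484 ≡ 774 (mod 1711)
8^128 ≡ 774^2 = 599076 ≡ 226 (mod 1711)
8^256 ≡ 226^2 = 51076 ≡ 1457 (mod 1711)
8^512 ≡ 1457^2 = 2122849 ≡ 1209 (mod 1711)
8^1024 ≡ 1209^2 = 1461681 ≡ 487 (mod 1711)
1710 = 1024 + 512 + 128 + 32 + 8 + 4 + 2 in binary powers of 2.
So 8^1710 ≡ 487 · 1209 · 226 · 1022 · 861 · 674 · 64 ≡ 789 (mod 1711).
Since 789 ≠ 1, base 8 is a Fermat witness: 1711 is composite.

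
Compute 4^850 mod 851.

4^1 ≡ 4 (mod 851)
4^2 ≡ 4^2 = 16 ≡ 16 (mod 851)
4^4 ≡ 16^2 = 256 ≡ 256 (mod 851)
4^8 ≡ 256^2 = 65536 ≡ 9 (mod 851)
4^16 ≡ 9^2 = 81 ≡ 81 (mod 851)
4^32 ≡ 81^2 = 6561 ≡ 604 (mod 851)
4^64 ≡ 604^2 = 364816 ≡ 588 (mod 851)
4^128 ≡ 588^2 = 345744 ≡ 238 (mod 851)
4^256 ≡ 238^2 = 56644 ≡ 478 (mod 851)
4^512 ≡ 478^2 = 228484 ≡ 416 (mod 851)
850 = 512 + 256 + 64 + 16 + 2 in binary powers of 2.
So 4^850 ≡ 416 · 478 · 588 · 81 · 16 ≡ 478 (mod 851).
Since 478 ≠ 1, base 4 is a Fermat witness: 851 is composite.

478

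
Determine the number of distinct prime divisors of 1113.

1113 = 3 · 371
371 = 7 · 53
1113 = 3 · 7 · 53, which has 3 distinct prime factors.

3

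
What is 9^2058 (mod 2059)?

1161

9^1 ≡ 9 (mod 2059)
9^2 ≡ 9^2 = 81 ≡ 81 (mod 2059)
9^4 ≡ 81^2 = 6561 ≡ 384 (mod 2059)
9^8 ≡ 384^2 = 147456 ≡ 1267 (mod 2059)
9^16 ≡ 1267^2 = 1605289 ≡ 1328 (mod 2059)
9^32 ≡ 1328^2 = 1763584 ≡ 1080 (mod 2059)
9^64 ≡ 1080^2 = 1166400 ≡ 1006 (mod 2059)
9^128 ≡ 1006^2 = 1012036 ≡ 1067 (mod 2059)
9^256 ≡ 1067^2 = 1138489 ≡ 1921 (mod 2059)
9^512 ≡ 1921^2 = 3690241 ≡ 513 (mod 2059)
9^1024 ≡ 513^2 = 263169 ≡ 1676 (mod 2059)
9^2048 ≡ 1676^2 = 2808976 ≡ 500 (mod 2059)
2058 = 2048 + 8 + 2 in binary powers of 2.
So 9^2058 ≡ 500 · 1267 · 81 ≡ 1161 (mod 2059).
Since 1161 ≠ 1, base 9 is a Fermat witness: 2059 is composite.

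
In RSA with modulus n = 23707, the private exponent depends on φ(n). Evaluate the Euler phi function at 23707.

Factor: 23707 = 151 · 157.
φ(23707) = (151−1) · (157−1) = 150 · 156 = 23400.

23400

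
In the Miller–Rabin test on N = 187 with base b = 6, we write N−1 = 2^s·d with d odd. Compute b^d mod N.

187 − 1 = 186 = 2^1 · 93, so d = 93.
6^1 ≡ 6 (mod 187)
6^2 ≡ 6^2 = 36 ≡ 36 (mod 187)
6^4 ≡ 36^2 = 1296 ≡ 174 (mod 187)
6^8 ≡ 174^2 = 30276 ≡ 169 (mod 187)
6^16 ≡ 169^2 = 28561 ≡ 137 (mod 187)
6^32 ≡ 137^2 = 18769 ≡ 69 (mod 187)
6^64 ≡ 69^2 = 4761 ≡ 86 (mod 187)
93 = 64 + 16 + 8 + 4 + 1 in binary powers of 2.
So 6^93 ≡ 86 · 137 · 169 · 174 · 6 ≡ 95 (mod 187).
Squaring chain: 95; never reaches −1, so base 6 is a Miller–Rabin witness that 187 is composite.

95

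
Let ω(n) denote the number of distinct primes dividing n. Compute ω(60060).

60060 = 2^2 · 15015
15015 = 3 · 5005
5005 = 5 · 1001
1001 = 7 · 143
143 = 11 · 13
60060 = 2^2 · 3 · 5 · 7 · 11 · 13, which has 6 distinct prime factors.

6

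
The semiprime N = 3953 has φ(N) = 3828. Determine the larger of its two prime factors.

67

φ(n) = (p−1)(q−1) = n − (p+q) + 1, so p + q = 3953 − 3828 + 1 = 126.
p and q are the roots of t² − 126t + 3953 = 0.
Discriminant: 126² − 4·3953 = 15876 − 15812 = 64; √64 = 8.
q = (126 − 8)/2 = 59, p = (126 + 8)/2 = 67.
Check: 59 · 67 = 3953.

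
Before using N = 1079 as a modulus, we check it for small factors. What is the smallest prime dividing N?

1079 is odd.
Digit sum 17, not divisible by 3.
Ends in 9: not divisible by 5.
7: 1079 = 7·154 + 1
11: 1079 = 11·98 + 1
13: 1079 = 13·83

13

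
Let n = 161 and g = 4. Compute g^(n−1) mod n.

25

4^1 ≡ 4 (mod 161)
4^2 ≡ 4^2 = 16 ≡ 16 (mod 161)
4^4 ≡ 16^2 = 256 ≡ 95 (mod 161)
4^8 ≡ 95^2 = 9025 ≡ 9 (mod 161)
4^16 ≡ 9^2 = 81 ≡ 81 (mod 161)
4^32 ≡ 81^2 = 6561 ≡ 121 (mod 161)
4^64 ≡ 121^2 = 14641 ≡ 151 (mod 161)
4^128 ≡ 151^2 = 22801 ≡ 100 (mod 161)
160 = 128 + 32 in binary powers of 2.
So 4^160 ≡ 100 · 121 ≡ 25 (mod 161).
Since 25 ≠ 1, base 4 is a Fermat witness: 161 is composite.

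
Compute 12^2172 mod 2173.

148

12^1 ≡ 12 (mod 2173)
12^2 ≡ 12^2 = 144 ≡ 144 (mod 2173)
12^4 ≡ 144^2 = 20736 ≡ 1179 (mod 2173)
12^8 ≡ 1179^2 = 1390041 ≡ 1494 (mod 2173)
12^16 ≡ 1494^2 = 2232036 ≡ 365 (mod 2173)
12^32 ≡ 365^2 = 133225 ≡ 672 (mod 2173)
12^64 ≡ 672^2 = 451584 ≡ 1773 (mod 2173)
12^128 ≡ 1773^2 = 3143529 ≡ 1371 (mod 2173)
12^256 ≡ 1371^2 = 1879641 ≡ 2169 (mod 2173)
12^512 ≡ 2169^2 = 4704561 ≡ 16 (mod 2173)
12^1024 ≡ 16^2 = 256 ≡ 256 (mod 2173)
12^2048 ≡ 256^2 = 65536 ≡ 346 (mod 2173)
2172 = 2048 + 64 + 32 + 16 + 8 + 4 in binary powers of 2.
So 12^2172 ≡ 346 · 1773 · 672 · 365 · 1494 · 1179 ≡ 148 (mod 2173).
Since 148 ≠ 1, base 12 is a Fermat witness: 2173 is composite.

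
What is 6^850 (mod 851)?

6^1 ≡ 6 (mod 851)
6^2 ≡ 6^2 = 36 ≡ 36 (mod 851)
6^4 ≡ 36^2 = 1296 ≡ 445 (mod 851)
6^8 ≡ 445^2 = 198025 ≡ 593 (mod 851)
6^16 ≡ 593^2 = 351649 ≡ 186 (mod 851)
6^32 ≡ 186^2 = 34596 ≡ 556 (mod 851)
6^64 ≡ 556^2 = 309136 ≡ 223 (mod 851)
6^128 ≡ 223^2 = 49729 ≡ 371 (mod 851)
6^256 ≡ 371^2 = 137641 ≡ 630 (mod 851)
6^512 ≡ 630^2 = 396900 ≡ 334 (mod 851)
850 = 512 + 256 + 64 + 16 + 2 in binary powers of 2.
So 6^850 ≡ 334 · 630 · 223 · 186 · 36 ≡ 147 (mod 851).
Since 147 ≠ 1, base 6 is a Fermat witness: 851 is composite.

147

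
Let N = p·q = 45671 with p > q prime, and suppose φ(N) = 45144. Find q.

109

φ(n) = (p−1)(q−1) = n − (p+q) + 1, so p + q = 45671 − 45144 + 1 = 528.
p and q are the roots of t² − 528t + 45671 = 0.
Discriminant: 528² − 4·45671 = 278784 − 182684 = 96100; √96100 = 310.
q = (528 − 310)/2 = 109, p = (528 + 310)/2 = 419.
Check: 109 · 419 = 45671.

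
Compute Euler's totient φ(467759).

444600

Factor: 467759 = 31 · 79 · 191.
φ(467759) = (31−1) · (79−1) · (191−1) = 30 · 78 · 190 = 444600.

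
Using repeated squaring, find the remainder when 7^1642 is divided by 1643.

493

7^1 ≡ 7 (mod 1643)
7^2 ≡ 7^2 = 49 ≡ 49 (mod 1643)
7^4 ≡ 49^2 = 2401 ≡ 758 (mod 1643)
7^8 ≡ 758^2 = 574564 ≡ 1157 (mod 1643)
7^16 ≡ 1157^2 = 1338649 ≡ 1247 (mod 1643)
7^32 ≡ 1247^2 = 1555009 ≡ 731 (mod 1643)
7^64 ≡ 731^2 = 534361 ≡ 386 (mod 1643)
7^128 ≡ 386^2 = 148996 ≡ 1126 (mod 1643)
7^256 ≡ 1126^2 = 1267876 ≡ 1123 (mod 1643)
7^512 ≡ 1123^2 = 1261129 ≡ 948 (mod 1643)
7^1024 ≡ 948^2 = 898704 ≡ 1626 (mod 1643)
1642 = 1024 + 512 + 64 + 32 + 8 + 2 in binary powers of 2.
So 7^1642 ≡ 1626 · 948 · 386 · 731 · 1157 · 49 ≡ 493 (mod 1643).
Since 493 ≠ 1, base 7 is a Fermat witness: 1643 is composite.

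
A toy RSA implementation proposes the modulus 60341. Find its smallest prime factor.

60341 is odd.
Digit sum 14, not divisible by 3.
Ends in 1: not divisible by 5.
7: 60341 = 7·8620 + 1
11: 60341 = 11·5485 + 6
13: 60341 = 13·4641 + 8
17: 60341 = 17·3549 + 8
19: 60341 = 19·3175 + 16
23: 60341 = 23·2623 + 12
29: 60341 = 29·2080 + 21
31: 60341 = 31·1946 + 15
37: 60341 = 37·1630 + 31
41: 60341 = 41·1471 + 30
43: 60341 = 43·1403 + 12
47: 60341 = 47·1283 + 40
53: 60341 = 53·1138 + 27
59: 60341 = 59·1022 + 43
61: 60341 = 61·989 + 12
67: 60341 = 67·900 + 41
71: 60341 = 71·849 + 62
73: 60341 = 73·826 + 43
79: 60341 = 79·763 + 64
83: 60341 = 83·727

83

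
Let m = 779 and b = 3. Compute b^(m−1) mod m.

3^1 ≡ 3 (mod 779)
3^2 ≡ 3^2 = 9 ≡ 9 (mod 779)
3^4 ≡ 9^2 = 81 ≡ 81 (mod 779)
3^8 ≡ 81^2 = 6561 ≡ 329 (mod 779)
3^16 ≡ 329^2 = 108241 ≡ 739 (mod 779)
3^32 ≡ 739^2 = 546121 ≡ 42 (mod 779)
3^64 ≡ 42^2 = 1764 ≡ 206 (mod 779)
3^128 ≡ 206^2 = 42436 ≡ 370 (mod 779)
3^256 ≡ 370^2 = 136900 ≡ 575 (mod 779)
3^512 ≡ 575^2 = 330625 ≡ 329 (mod 779)
778 = 512 + 256 + 8 + 2 in binary powers of 2.
So 3^778 ≡ 329 · 575 · 329 · 9 ≡ 214 (mod 779).
Since 214 ≠ 1, base 3 is a Fermat witness: 779 is composite.

214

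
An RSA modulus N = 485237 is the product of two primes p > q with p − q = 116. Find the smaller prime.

641

Since p = q + 116, we have 485237 = q(q + 116), so q² + 116q − 485237 = 0.
Discriminant: 116² + 4·485237 = 13456 + 1940948 = 1954404; √1954404 = 1398.
q = (−116 + 1398)/2 = 641, and p = q + 116 = 757.
Check: 641 · 757 = 485237.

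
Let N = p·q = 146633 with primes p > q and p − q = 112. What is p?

Since p = q + 112, we have 146633 = q(q + 112), so q² + 112q − 146633 = 0.
Discriminant: 112² + 4·146633 = 12544 + 586532 = 599076; √599076 = 774.
q = (−112 + 774)/2 = 331, and p = q + 112 = 443.
Check: 331 · 443 = 146633.

443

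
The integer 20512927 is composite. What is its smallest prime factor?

73

20512927 is odd.
Digit sum 28, not divisible by 3.
Ends in 7: not divisible by 5.
7: 20512927 = 7·2930418 + 1
11: 20512927 = 11·1864811 + 6
13: 20512927 = 13·1577917 + 6
17: 20512927 = 17·1206642 + 13
19: 20512927 = 19·1079627 + 14
23: 20512927 = 23·891866 + 9
29: 20512927 = 29·707342 + 9
31: 20512927 = 31·661707 + 10
37: 20512927 = 37·554403 + 16
41: 20512927 = 41·500315 + 12
43: 20512927 = 43·477044 + 35
47: 20512927 = 47·436445 + 12
53: 20512927 = 53·387036 + 19
59: 20512927 = 59·347676 + 43
61: 20512927 = 61·336277 + 30
67: 20512927 = 67·306163 + 6
71: 20512927 = 71·288914 + 33
73: 20512927 = 73·280999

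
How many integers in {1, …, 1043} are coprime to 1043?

Factor: 1043 = 7 · 149.
φ(1043) = (7−1) · (149−1) = 6 · 148 = 888.

888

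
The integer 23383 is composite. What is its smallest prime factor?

23383 is odd.
Digit sum 19, not divisible by 3.
Ends in 3: not divisible by 5.
7: 23383 = 7·3340 + 3
11: 23383 = 11·2125 + 8
13: 23383 = 13·1798 + 9
17: 23383 = 17·1375 + 8
19: 23383 = 19·1230 + 13
23: 23383 = 23·1016 + 15
29: 23383 = 29·806 + 9
31: 23383 = 31·754 + 9
37: 23383 = 37·631 + 36
41: 23383 = 41·570 + 13
43: 23383 = 43·543 + 34
47: 23383 = 47·497 + 24
53: 23383 = 53·441 + 10
59: 23383 = 59·396 + 19
61: 23383 = 61·383 + 20
67: 23383 = 67·349

67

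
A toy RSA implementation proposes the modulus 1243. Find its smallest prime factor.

1243 is odd.
Digit sum 10, not divisible by 3.
Ends in 3: not divisible by 5.
7: 1243 = 7·177 + 4
11: 1243 = 11·113

11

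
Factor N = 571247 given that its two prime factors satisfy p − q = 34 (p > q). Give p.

773

Since p = q + 34, we have 571247 = q(q + 34), so q² + 34q − 571247 = 0.
Discriminant: 34² + 4·571247 = 1156 + 2284988 = 2286144; √2286144 = 1512.
q = (−34 + 1512)/2 = 739, and p = q + 34 = 773.
Check: 739 · 773 = 571247.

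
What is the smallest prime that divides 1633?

23

1633 is odd.
Digit sum 13, not divisible by 3.
Ends in 3: not divisible by 5.
7: 1633 = 7·233 + 2
11: 1633 = 11·148 + 5
13: 1633 = 13·125 + 8
17: 1633 = 17·96 + 1
19: 1633 = 19·85 + 18
23: 1633 = 23·71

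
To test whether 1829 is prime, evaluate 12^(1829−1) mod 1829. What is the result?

1192

12^1 ≡ 12 (mod 1829)
12^2 ≡ 12^2 = 144 ≡ 144 (mod 1829)
12^4 ≡ 144^2 = 20736 ≡ 617 (mod 1829)
12^8 ≡ 617^2 = 380689 ≡ 257 (mod 1829)
12^16 ≡ 257^2 = 66049 ≡ 205 (mod 1829)
12^32 ≡ 205^2 = 42025 ≡ 1787 (mod 1829)
12^64 ≡ 1787^2 = 3193369 ≡ 1764 (mod 1829)
12^128 ≡ 1764^2 = 3111696 ≡ 567 (mod 1829)
12^256 ≡ 567^2 = 321489 ≡ 1414 (mod 1829)
12^512 ≡ 1414^2 = 1999396 ≡ 299 (mod 1829)
12^1024 ≡ 299^2 = 89401 ≡ 1609 (mod 1829)
1828 = 1024 + 512 + 256 + 32 + 4 in binary powers of 2.
So 12^1828 ≡ 1609 · 299 · 1414 · 1787 · 617 ≡ 1192 (mod 1829).
Since 1192 ≠ 1, base 12 is a Fermat witness: 1829 is composite.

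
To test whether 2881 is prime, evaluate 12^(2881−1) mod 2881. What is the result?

2744

12^1 ≡ 12 (mod 2881)
12^2 ≡ 12^2 = 144 ≡ 144 (mod 2881)
12^4 ≡ 144^2 = 20736 ≡ 569 (mod 2881)
12^8 ≡ 569^2 = 323761 ≡ 1089 (mod 2881)
12^16 ≡ 1089^2 = 1185921 ≡ 1830 (mod 2881)
12^32 ≡ 1830^2 = 3348900 ≡ 1178 (mod 2881)
12^64 ≡ 1178^2 = 1387684 ≡ 1923 (mod 2881)
12^128 ≡ 1923^2 = 3697929 ≡ 1606 (mod 2881)
12^256 ≡ 1606^2 = 2579236 ≡ 741 (mod 2881)
12^512 ≡ 741^2 = 549081 ≡ 1691 (mod 2881)
12^1024 ≡ 1691^2 = 2859481 ≡ 1529 (mod 2881)
12^2048 ≡ 1529^2 = 2337841 ≡ 1350 (mod 2881)
2880 = 2048 + 512 + 256 + 64 in binary powers of 2.
So 12^2880 ≡ 1350 · 1691 · 741 · 1923 ≡ 2744 (mod 2881).
Since 2744 ≠ 1, base 12 is a Fermat witness: 2881 is composite.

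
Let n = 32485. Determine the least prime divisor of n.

5

32485 is odd.
Digit sum 22, not divisible by 3.
Ends in 5: divisible by 5.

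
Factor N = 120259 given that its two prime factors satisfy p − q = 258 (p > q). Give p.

Since p = q + 258, we have 120259 = q(q + 258), so q² + 258q − 120259 = 0.
Discriminant: 258² + 4·120259 = 66564 + 481036 = 547600; √547600 = 740.
q = (−258 + 740)/2 = 241, and p = q + 258 = 499.
Check: 241 · 499 = 120259.

499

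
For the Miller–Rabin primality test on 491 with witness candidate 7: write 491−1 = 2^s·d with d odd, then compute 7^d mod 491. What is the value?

491 − 1 = 490 = 2^1 · 245, so d = 245.
7^1 ≡ 7 (mod 491)
7^2 ≡ 7^2 = 49 ≡ 49 (mod 491)
7^4 ≡ 49^2 = 2401 ≡ 437 (mod 491)
7^8 ≡ 437^2 = 190969 ≡ 461 (mod 491)
7^16 ≡ 461^2 = 212521 ≡ 409 (mod 491)
7^32 ≡ 409^2 = 167281 ≡ 341 (mod 491)
7^64 ≡ 341^2 = 116281 ≡ 405 (mod 491)
7^128 ≡ 405^2 = 164025 ≡ 31 (mod 491)
245 = 128 + 64 + 32 + 16 + 4 + 1 in binary powers of 2.
So 7^245 ≡ 31 · 405 · 341 · 409 · 437 · 7 ≡ 490 (mod 491).
Since 7^d ≡ 490 (mod 491), base 7 does not prove 491 composite.

490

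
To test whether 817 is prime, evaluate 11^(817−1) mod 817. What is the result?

666

11^1 ≡ 11 (mod 817)
11^2 ≡ 11^2 = 121 ≡ 121 (mod 817)
11^4 ≡ 121^2 = 14641 ≡ 752 (mod 817)
11^8 ≡ 752^2 = 565504 ≡ 140 (mod 817)
11^16 ≡ 140^2 = 19600 ≡ 809 (mod 817)
11^32 ≡ 809^2 = 654481 ≡ 64 (mod 817)
11^64 ≡ 64^2 = 4096 ≡ 11 (mod 817)
11^128 ≡ 11^2 = 121 ≡ 121 (mod 817)
11^256 ≡ 121^2 = 14641 ≡ 752 (mod 817)
11^512 ≡ 752^2 = 565504 ≡ 140 (mod 817)
816 = 512 + 256 + 32 + 16 in binary powers of 2.
So 11^816 ≡ 140 · 752 · 64 · 809 ≡ 666 (mod 817).
Since 666 ≠ 1, base 11 is a Fermat witness: 817 is composite.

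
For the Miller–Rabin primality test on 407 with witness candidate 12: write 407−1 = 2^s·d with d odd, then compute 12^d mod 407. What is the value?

407 − 1 = 406 = 2^1 · 203, so d = 203.
12^1 ≡ 12 (mod 407)
12^2 ≡ 12^2 = 144 ≡ 144 (mod 407)
12^4 ≡ 144^2 = 20736 ≡ 386 (mod 407)
12^8 ≡ 386^2 = 148996 ≡ 34 (mod 407)
12^16 ≡ 34^2 = 1156 ≡ 342 (mod 407)
12^32 ≡ 342^2 = 116964 ≡ 155 (mod 407)
12^64 ≡ 155^2 = 24025 ≡ 12 (mod 407)
12^128 ≡ 12^2 = 144 ≡ 144 (mod 407)
203 = 128 + 64 + 8 + 2 + 1 in binary powers of 2.
So 12^203 ≡ 144 · 12 · 34 · 144 · 12 ≡ 155 (mod 407).
Squaring chain: 155; never reaches −1, so base 12 is a Miller–Rabin witness that 407 is composite.

155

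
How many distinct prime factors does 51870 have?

51870 = 2 · 25935
25935 = 3 · 8645
8645 = 5 · 1729
1729 = 7 · 247
247 = 13 · 19
51870 = 2 · 3 · 5 · 7 · 13 · 19, which has 6 distinct prime factors.

6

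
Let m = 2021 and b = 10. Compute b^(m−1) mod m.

10^1 ≡ 10 (mod 2021)
10^2 ≡ 10^2 = 100 ≡ 100 (mod 2021)
10^4 ≡ 100^2 = 10000 ≡ 1916 (mod 2021)
10^8 ≡ 1916^2 = 3671056 ≡ 920 (mod 2021)
10^16 ≡ 920^2 = 846400 ≡ 1622 (mod 2021)
10^32 ≡ 1622^2 = 2630884 ≡ 1563 (mod 2021)
10^64 ≡ 1563^2 = 2442969 ≡ 1601 (mod 2021)
10^128 ≡ 1601^2 = 2563201 ≡ 573 (mod 2021)
10^256 ≡ 573^2 = 328329 ≡ 927 (mod 2021)
10^512 ≡ 927^2 = 859329 ≡ 404 (mod 2021)
10^1024 ≡ 404^2 = 163216 ≡ 1536 (mod 2021)
2020 = 1024 + 512 + 256 + 128 + 64 + 32 + 4 in binary powers of 2.
So 10^2020 ≡ 1536 · 404 · 927 · 573 · 1601 · 1563 · 1916 ≡ 1615 (mod 2021).
Since 1615 ≠ 1, base 10 is a Fermat witness: 2021 is composite.

1615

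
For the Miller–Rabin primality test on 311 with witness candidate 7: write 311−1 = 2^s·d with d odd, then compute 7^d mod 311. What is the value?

1

311 − 1 = 310 = 2^1 · 155, so d = 155.
7^1 ≡ 7 (mod 311)
7^2 ≡ 7^2 = 49 ≡ 49 (mod 311)
7^4 ≡ 49^2 = 2401 ≡ 224 (mod 311)
7^8 ≡ 224^2 = 50176 ≡ 105 (mod 311)
7^16 ≡ 105^2 = 11025 ≡ 140 (mod 311)
7^32 ≡ 140^2 = 19600 ≡ 7 (mod 311)
7^64 ≡ 7^2 = 49 ≡ 49 (mod 311)
7^128 ≡ 49^2 = 2401 ≡ 224 (mod 311)
155 = 128 + 16 + 8 + 2 + 1 in binary powers of 2.
So 7^155 ≡ 224 · 140 · 105 · 49 · 7 ≡ 1 (mod 311).
Since 7^d ≡ 1 (mod 311), base 7 does not prove 311 composite.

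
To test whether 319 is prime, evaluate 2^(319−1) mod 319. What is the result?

2^1 ≡ 2 (mod 319)
2^2 ≡ 2^2 = 4 ≡ 4 (mod 319)
2^4 ≡ 4^2 = 16 ≡ 16 (mod 319)
2^8 ≡ 16^2 = 256 ≡ 256 (mod 319)
2^16 ≡ 256^2 = 65536 ≡ 141 (mod 319)
2^32 ≡ 141^2 = 19881 ≡ 103 (mod 319)
2^64 ≡ 103^2 = 10609 ≡ 82 (mod 319)
2^128 ≡ 82^2 = 6724 ≡ 25 (mod 319)
2^256 ≡ 25^2 = 625 ≡ 306 (mod 319)
318 = 256 + 32 + 16 + 8 + 4 + 2 in binary powers of 2.
So 2^318 ≡ 306 · 103 · 141 · 256 · 16 · 4 ≡ 212 (mod 319).
Since 212 ≠ 1, base 2 is a Fermat witness: 319 is composite.

212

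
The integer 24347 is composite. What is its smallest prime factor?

97

24347 is odd.
Digit sum 20, not divisible by 3.
Ends in 7: not divisible by 5.
7: 24347 = 7·3478 + 1
11: 24347 = 11·2213 + 4
13: 24347 = 13·1872 + 11
17: 24347 = 17·1432 + 3
19: 24347 = 19·1281 + 8
23: 24347 = 23·1058 + 13
29: 24347 = 29·839 + 16
31: 24347 = 31·785 + 12
37: 24347 = 37·658 + 1
41: 24347 = 41·593 + 34
43: 24347 = 43·566 + 9
47: 24347 = 47·518 + 1
53: 24347 = 53·459 + 20
59: 24347 = 59·412 + 39
61: 24347 = 61·399 + 8
67: 24347 = 67·363 + 26
71: 24347 = 71·342 + 65
73: 24347 = 73·333 + 38
79: 24347 = 79·308 + 15
83: 24347 = 83·293 + 28
89: 24347 = 89·273 + 50
97: 24347 = 97·251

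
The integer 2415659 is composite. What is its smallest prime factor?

2415659 is odd.
Digit sum 32, not divisible by 3.
Ends in 9: not divisible by 5.
7: 2415659 = 7·345094 + 1
11: 2415659 = 11·219605 + 4
13: 2415659 = 13·185819 + 12
17: 2415659 = 17·142097 + 10
19: 2415659 = 19·127139 + 18
23: 2415659 = 23·105028 + 15
29: 2415659 = 29·83298 + 17
31: 2415659 = 31·77924 + 15
37: 2415659 = 37·65288 + 3
41: 2415659 = 41·58918 + 21
43: 2415659 = 43·56178 + 5
47: 2415659 = 47·51397

47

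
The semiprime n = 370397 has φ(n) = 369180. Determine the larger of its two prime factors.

631

φ(n) = (p−1)(q−1) = n − (p+q) + 1, so p + q = 370397 − 369180 + 1 = 1218.
p and q are the roots of t² − 1218t + 370397 = 0.
Discriminant: 1218² − 4·370397 = 1483524 − 1481588 = 1936; √1936 = 44.
q = (1218 − 44)/2 = 587, p = (1218 + 44)/2 = 631.
Check: 587 · 631 = 370397.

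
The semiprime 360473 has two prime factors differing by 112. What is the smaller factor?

547

Since p = q + 112, we have 360473 = q(q + 112), so q² + 112q − 360473 = 0.
Discriminant: 112² + 4·360473 = 12544 + 1441892 = 1454436; √1454436 = 1206.
q = (−112 + 1206)/2 = 547, and p = q + 112 = 659.
Check: 547 · 659 = 360473.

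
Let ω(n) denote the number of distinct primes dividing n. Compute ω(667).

2

667 = 23 · 29
667 = 23 · 29, which has 2 distinct prime factors.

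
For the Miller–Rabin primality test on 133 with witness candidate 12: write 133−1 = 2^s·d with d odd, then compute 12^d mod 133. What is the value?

132

133 − 1 = 132 = 2^2 · 33, so d = 33.
12^1 ≡ 12 (mod 133)
12^2 ≡ 12^2 = 144 ≡ 11 (mod 133)
12^4 ≡ 11^2 = 121 ≡ 121 (mod 133)
12^8 ≡ 121^2 = 14641 ≡ 11 (mod 133)
12^16 ≡ 11^2 = 121 ≡ 121 (mod 133)
12^32 ≡ 121^2 = 14641 ≡ 11 (mod 133)
33 = 32 + 1 in binary powers of 2.
So 12^33 ≡ 11 · 12 ≡ 132 (mod 133).
Since 12^d ≡ 132 (mod 133), base 12 does not prove 133 composite.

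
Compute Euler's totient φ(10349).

10140

Factor: 10349 = 79 · 131.
φ(10349) = (79−1) · (131−1) = 78 · 130 = 10140.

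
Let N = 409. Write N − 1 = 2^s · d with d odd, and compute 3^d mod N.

409 − 1 = 408 = 2^3 · 51, so d = 51.
3^1 ≡ 3 (mod 409)
3^2 ≡ 3^2 = 9 ≡ 9 (mod 409)
3^4 ≡ 9^2 = 81 ≡ 81 (mod 409)
3^8 ≡ 81^2 = 6561 ≡ 17 (mod 409)
3^16 ≡ 17^2 = 289 ≡ 289 (mod 409)
3^32 ≡ 289^2 = 83521 ≡ 85 (mod 409)
51 = 32 + 16 + 2 + 1 in binary powers of 2.
So 3^51 ≡ 85 · 289 · 9 · 3 ≡ 266 (mod 409).
Squaring chain: 266 → 408 → 1; reaches −1, so base 3 does not prove 409 composite.

266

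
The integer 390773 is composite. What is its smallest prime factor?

19

390773 is odd.
Digit sum 29, not divisible by 3.
Ends in 3: not divisible by 5.
7: 390773 = 7·55824 + 5
11: 390773 = 11·35524 + 9
13: 390773 = 13·30059 + 6
17: 390773 = 17·22986 + 11
19: 390773 = 19·20567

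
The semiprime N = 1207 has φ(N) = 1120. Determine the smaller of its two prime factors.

φ(n) = (p−1)(q−1) = n − (p+q) + 1, so p + q = 1207 − 1120 + 1 = 88.
p and q are the roots of t² − 88t + 1207 = 0.
Discriminant: 88² − 4·1207 = 7744 − 4828 = 2916; √2916 = 54.
q = (88 − 54)/2 = 17, p = (88 + 54)/2 = 71.
Check: 17 · 71 = 1207.

17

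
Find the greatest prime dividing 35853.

37

35853 = 3 · 11951
11951 = 17 · 703
703 = 19 · 37
37 is prime.
So 35853 = 3 · 17 · 19 · 37; the largest prime factor is 37.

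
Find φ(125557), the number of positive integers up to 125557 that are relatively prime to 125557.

116688

Factor: 125557 = 23 · 53 · 103.
φ(125557) = (23−1) · (53−1) · (103−1) = 22 · 52 · 102 = 116688.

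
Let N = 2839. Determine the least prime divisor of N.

17

2839 is odd.
Digit sum 22, not divisible by 3.
Ends in 9: not divisible by 5.
7: 2839 = 7·405 + 4
11: 2839 = 11·258 + 1
13: 2839 = 13·218 + 5
17: 2839 = 17·167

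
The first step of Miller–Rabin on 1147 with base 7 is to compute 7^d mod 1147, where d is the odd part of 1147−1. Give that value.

1025

1147 − 1 = 1146 = 2^1 · 573, so d = 573.
7^1 ≡ 7 (mod 1147)
7^2 ≡ 7^2 = 49 ≡ 49 (mod 1147)
7^4 ≡ 49^2 = 2401 ≡ 107 (mod 1147)
7^8 ≡ 107^2 = 11449 ≡ 1126 (mod 1147)
7^16 ≡ 1126^2 = 1267876 ≡ 441 (mod 1147)
7^32 ≡ 441^2 = 194481 ≡ 638 (mod 1147)
7^64 ≡ 638^2 = 407044 ≡ 1006 (mod 1147)
7^128 ≡ 1006^2 = 1012036 ≡ 382 (mod 1147)
7^256 ≡ 382^2 = 145924 ≡ 255 (mod 1147)
7^512 ≡ 255^2 = 65025 ≡ 793 (mod 1147)
573 = 512 + 32 + 16 + 8 + 4 + 1 in binary powers of 2.
So 7^573 ≡ 793 · 638 · 441 · 1126 · 107 · 7 ≡ 1025 (mod 1147).
Squaring chain: 1025; never reaches −1, so base 7 is a Miller–Rabin witness that 1147 is composite.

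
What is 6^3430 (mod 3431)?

1955

6^1 ≡ 6 (mod 3431)
6^2 ≡ 6^2 = 36 ≡ 36 (mod 3431)
6^4 ≡ 36^2 = 1296 ≡ 1296 (mod 3431)
6^8 ≡ 1296^2 = 1679616 ≡ 1857 (mod 3431)
6^16 ≡ 1857^2 = 3448449 ≡ 294 (mod 3431)
6^32 ≡ 294^2 = 86436 ≡ 661 (mod 3431)
6^64 ≡ 661^2 = 436921 ≡ 1184 (mod 3431)
6^128 ≡ 1184^2 = 1401856 ≡ 2008 (mod 3431)
6^256 ≡ 2008^2 = 4032064 ≡ 639 (mod 3431)
6^512 ≡ 639^2 = 408321 ≡ 32 (mod 3431)
6^1024 ≡ 32^2 = 1024 ≡ 1024 (mod 3431)
6^2048 ≡ 1024^2 = 1048576 ≡ 2121 (mod 3431)
3430 = 2048 + 1024 + 256 + 64 + 32 + 4 + 2 in binary powers of 2.
So 6^3430 ≡ 2121 · 1024 · 639 · 1184 · 661 · 1296 · 36 ≡ 1955 (mod 3431).
Since 1955 ≠ 1, base 6 is a Fermat witness: 3431 is composite.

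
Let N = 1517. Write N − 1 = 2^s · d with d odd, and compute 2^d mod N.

923

1517 − 1 = 1516 = 2^2 · 379, so d = 379.
2^1 ≡ 2 (mod 1517)
2^2 ≡ 2^2 = 4 ≡ 4 (mod 1517)
2^4 ≡ 4^2 = 16 ≡ 16 (mod 1517)
2^8 ≡ 16^2 = 256 ≡ 256 (mod 1517)
2^16 ≡ 256^2 = 65536 ≡ 305 (mod 1517)
2^32 ≡ 305^2 = 93025 ≡ 488 (mod 1517)
2^64 ≡ 488^2 = 238144 ≡ 1492 (mod 1517)
2^128 ≡ 1492^2 = 2226064 ≡ 625 (mod 1517)
2^256 ≡ 625^2 = 390625 ≡ 756 (mod 1517)
379 = 256 + 64 + 32 + 16 + 8 + 2 + 1 in binary powers of 2.
So 2^379 ≡ 756 · 1492 · 488 · 305 · 256 · 4 · 2 ≡ 923 (mod 1517).
Squaring chain: 923 → 892; never reaches −1, so base 2 is a Miller–Rabin witness that 1517 is composite.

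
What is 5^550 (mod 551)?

480

5^1 ≡ 5 (mod 551)
5^2 ≡ 5^2 = 25 ≡ 25 (mod 551)
5^4 ≡ 25^2 = 625 ≡ 74 (mod 551)
5^8 ≡ 74^2 = 5476 ≡ 517 (mod 551)
5^16 ≡ 517^2 = 267289 ≡ 54 (mod 551)
5^32 ≡ 54^2 = 2916 ≡ 161 (mod 551)
5^64 ≡ 161^2 = 25921 ≡ 24 (mod 551)
5^128 ≡ 24^2 = 576 ≡ 25 (mod 551)
5^256 ≡ 25^2 = 625 ≡ 74 (mod 551)
5^512 ≡ 74^2 = 5476 ≡ 517 (mod 551)
550 = 512 + 32 + 4 + 2 in binary powers of 2.
So 5^550 ≡ 517 · 161 · 74 · 25 ≡ 480 (mod 551).
Since 480 ≠ 1, base 5 is a Fermat witness: 551 is composite.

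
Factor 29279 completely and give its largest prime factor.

67

29279 = 19 · 1541
1541 = 23 · 67
67 is prime.
So 29279 = 19 · 23 · 67; the largest prime factor is 67.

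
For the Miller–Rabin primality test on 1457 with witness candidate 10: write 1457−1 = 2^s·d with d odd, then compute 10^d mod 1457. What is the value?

1457 − 1 = 1456 = 2^4 · 91, so d = 91.
10^1 ≡ 10 (mod 1457)
10^2 ≡ 10^2 = 100 ≡ 100 (mod 1457)
10^4 ≡ 100^2 = 10000 ≡ 1258 (mod 1457)
10^8 ≡ 1258^2 = 1582564 ≡ 262 (mod 1457)
10^16 ≡ 262^2 = 68644 ≡ 165 (mod 1457)
10^32 ≡ 165^2 = 27225 ≡ 999 (mod 1457)
10^64 ≡ 999^2 = 998001 ≡ 1413 (mod 1457)
91 = 64 + 16 + 8 + 2 + 1 in binary powers of 2.
So 10^91 ≡ 1413 · 165 · 262 · 100 · 10 ≡ 785 (mod 1457).
Squaring chain: 785 → 1371 → 111 → 665; never reaches −1, so base 10 is a Miller–Rabin witness that 1457 is composite.

785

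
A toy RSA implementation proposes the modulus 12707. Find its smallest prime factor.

12707 is odd.
Digit sum 17, not divisible by 3.
Ends in 7: not divisible by 5.
7: 12707 = 7·1815 + 2
11: 12707 = 11·1155 + 2
13: 12707 = 13·977 + 6
17: 12707 = 17·747 + 8
19: 12707 = 19·668 + 15
23: 12707 = 23·552 + 11
29: 12707 = 29·438 + 5
31: 12707 = 31·409 + 28
37: 12707 = 37·343 + 16
41: 12707 = 41·309 + 38
43: 12707 = 43·295 + 22
47: 12707 = 47·270 + 17
53: 12707 = 53·239 + 40
59: 12707 = 59·215 + 22
61: 12707 = 61·208 + 19
67: 12707 = 67·189 + 44
71: 12707 = 71·178 + 69
73: 12707 = 73·174 + 5
79: 12707 = 79·160 + 67
83: 12707 = 83·153 + 8
89: 12707 = 89·142 + 69
97: 12707 = 97·131

97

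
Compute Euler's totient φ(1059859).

Factor: 1059859 = 31 · 179 · 191.
φ(1059859) = (31−1) · (179−1) · (191−1) = 30 · 178 · 190 = 1014600.

1014600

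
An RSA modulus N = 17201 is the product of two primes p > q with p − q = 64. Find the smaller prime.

Since p = q + 64, we have 17201 = q(q + 64), so q² + 64q − 17201 = 0.
Discriminant: 64² + 4·17201 = 4096 + 68804 = 72900; √72900 = 270.
q = (−64 + 270)/2 = 103, and p = q + 64 = 167.
Check: 103 · 167 = 17201.

103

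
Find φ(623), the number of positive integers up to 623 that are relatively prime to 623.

528

Factor: 623 = 7 · 89.
φ(623) = (7−1) · (89−1) = 6 · 88 = 528.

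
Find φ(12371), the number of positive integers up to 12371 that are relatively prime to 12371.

Factor: 12371 = 89 · 139.
φ(12371) = (89−1) · (139−1) = 88 · 138 = 12144.

12144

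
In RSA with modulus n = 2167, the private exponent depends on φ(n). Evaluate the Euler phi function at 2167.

1960

Factor: 2167 = 11 · 197.
φ(2167) = (11−1) · (197−1) = 10 · 196 = 1960.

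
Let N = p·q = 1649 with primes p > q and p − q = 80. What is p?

97

Since p = q + 80, we have 1649 = q(q + 80), so q² + 80q − 1649 = 0.
Discriminant: 80² + 4·1649 = 6400 + 6596 = 12996; √12996 = 114.
q = (−80 + 114)/2 = 17, and p = q + 80 = 97.
Check: 17 · 97 = 1649.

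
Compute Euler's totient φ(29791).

28830

Factor: 29791 = 31^3.
φ(29791) = 31^2·(31−1) = 28830.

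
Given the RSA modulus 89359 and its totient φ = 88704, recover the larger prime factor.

463

φ(n) = (p−1)(q−1) = n − (p+q) + 1, so p + q = 89359 − 88704 + 1 = 656.
p and q are the roots of t² − 656t + 89359 = 0.
Discriminant: 656² − 4·89359 = 430336 − 357436 = 72900; √72900 = 270.
q = (656 − 270)/2 = 193, p = (656 + 270)/2 = 463.
Check: 193 · 463 = 89359.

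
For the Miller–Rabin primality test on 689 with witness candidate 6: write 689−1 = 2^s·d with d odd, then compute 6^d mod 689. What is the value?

689 − 1 = 688 = 2^4 · 43, so d = 43.
6^1 ≡ 6 (mod 689)
6^2 ≡ 6^2 = 36 ≡ 36 (mod 689)
6^4 ≡ 36^2 = 1296 ≡ 607 (mod 689)
6^8 ≡ 607^2 = 368449 ≡ 523 (mod 689)
6^16 ≡ 523^2 = 273529 ≡ 685 (mod 689)
6^32 ≡ 685^2 = 469225 ≡ 16 (mod 689)
43 = 32 + 8 + 2 + 1 in binary powers of 2.
So 6^43 ≡ 16 · 523 · 36 · 6 ≡ 241 (mod 689).
Squaring chain: 241 → 205 → 685 → 16; never reaches −1, so base 6 is a Miller–Rabin witness that 689 is composite.

241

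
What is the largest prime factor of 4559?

4559 = 47 · 97
97 is prime.
So 4559 = 47 · 97; the largest prime factor is 97.

97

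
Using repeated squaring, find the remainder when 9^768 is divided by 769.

9^1 ≡ 9 (mod 769)
9^2 ≡ 9^2 = 81 ≡ 81 (mod 769)
9^4 ≡ 81^2 = 6561 ≡ 409 (mod 769)
9^8 ≡ 409^2 = 167281 ≡ 408 (mod 769)
9^16 ≡ 408^2 = 166464 ≡ 360 (mod 769)
9^32 ≡ 360^2 = 129600 ≡ 408 (mod 769)
9^64 ≡ 408^2 = 166464 ≡ 360 (mod 769)
9^128 ≡ 360^2 = 129600 ≡ 408 (mod 769)
9^256 ≡ 408^2 = 166464 ≡ 360 (mod 769)
9^512 ≡ 360^2 = 129600 ≡ 408 (mod 769)
768 = 512 + 256 in binary powers of 2.
So 9^768 ≡ 408 · 360 ≡ 1 (mod 769).
Since the result is 1, base 9 gives no evidence that 769 is composite.

1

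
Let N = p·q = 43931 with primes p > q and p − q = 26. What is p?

Since p = q + 26, we have 43931 = q(q + 26), so q² + 26q − 43931 = 0.
Discriminant: 26² + 4·43931 = 676 + 175724 = 176400; √176400 = 420.
q = (−26 + 420)/2 = 197, and p = q + 26 = 223.
Check: 197 · 223 = 43931.

223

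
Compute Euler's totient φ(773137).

Factor: 773137 = 41 · 109 · 173.
φ(773137) = (41−1) · (109−1) · (173−1) = 40 · 108 · 172 = 743040.

743040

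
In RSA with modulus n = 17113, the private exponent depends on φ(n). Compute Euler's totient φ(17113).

16848

Factor: 17113 = 109 · 157.
φ(17113) = (109−1) · (157−1) = 108 · 156 = 16848.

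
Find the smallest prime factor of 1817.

23

1817 is odd.
Digit sum 17, not divisible by 3.
Ends in 7: not divisible by 5.
7: 1817 = 7·259 + 4
11: 1817 = 11·165 + 2
13: 1817 = 13·139 + 10
17: 1817 = 17·106 + 15
19: 1817 = 19·95 + 12
23: 1817 = 23·79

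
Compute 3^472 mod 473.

3^1 ≡ 3 (mod 473)
3^2 ≡ 3^2 = 9 ≡ 9 (mod 473)
3^4 ≡ 9^2 = 81 ≡ 81 (mod 473)
3^8 ≡ 81^2 = 6561 ≡ 412 (mod 473)
3^16 ≡ 412^2 = 169744 ≡ 410 (mod 473)
3^32 ≡ 410^2 = 168100 ≡ 185 (mod 473)
3^64 ≡ 185^2 = 34225 ≡ 169 (mod 473)
3^128 ≡ 169^2 = 28561 ≡ 181 (mod 473)
3^256 ≡ 181^2 = 32761 ≡ 124 (mod 473)
472 = 256 + 128 + 64 + 16 + 8 in binary powers of 2.
So 3^472 ≡ 124 · 181 · 169 · 410 · 412 ≡ 53 (mod 473).
Since 53 ≠ 1, base 3 is a Fermat witness: 473 is composite.

53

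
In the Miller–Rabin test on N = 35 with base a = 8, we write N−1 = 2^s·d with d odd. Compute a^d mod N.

35 − 1 = 34 = 2^1 · 17, so d = 17.
8^1 ≡ 8 (mod 35)
8^2 ≡ 8^2 = 64 ≡ 29 (mod 35)
8^4 ≡ 29^2 = 841 ≡ 1 (mod 35)
8^8 ≡ 1^2 = 1 ≡ 1 (mod 35)
8^16 ≡ 1^2 = 1 ≡ 1 (mod 35)
17 = 16 + 1 in binary powers of 2.
So 8^17 ≡ 1 · 8 ≡ 8 (mod 35).
Squaring chain: 8; never reaches −1, so base 8 is a Miller–Rabin witness that 35 is composite.

8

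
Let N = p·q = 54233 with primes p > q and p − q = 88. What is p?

Since p = q + 88, we have 54233 = q(q + 88), so q² + 88q − 54233 = 0.
Discriminant: 88² + 4·54233 = 7744 + 216932 = 224676; √224676 = 474.
q = (−88 + 474)/2 = 193, and p = q + 88 = 281.
Check: 193 · 281 = 54233.

281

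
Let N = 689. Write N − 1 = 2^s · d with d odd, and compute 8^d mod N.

689 − 1 = 688 = 2^4 · 43, so d = 43.
8^1 ≡ 8 (mod 689)
8^2 ≡ 8^2 = 64 ≡ 64 (mod 689)
8^4 ≡ 64^2 = 4096 ≡ 651 (mod 689)
8^8 ≡ 651^2 = 423801 ≡ 66 (mod 689)
8^16 ≡ 66^2 = 4356 ≡ 222 (mod 689)
8^32 ≡ 222^2 = 49284 ≡ 365 (mod 689)
43 = 32 + 8 + 2 + 1 in binary powers of 2.
So 8^43 ≡ 365 · 66 · 64 · 8 ≡ 291 (mod 689).
Squaring chain: 291 → 623 → 222 → 365; never reaches −1, so base 8 is a Miller–Rabin witness that 689 is composite.

291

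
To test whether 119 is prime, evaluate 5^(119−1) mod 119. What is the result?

2

5^1 ≡ 5 (mod 119)
5^2 ≡ 5^2 = 25 ≡ 25 (mod 119)
5^4 ≡ 25^2 = 625 ≡ 30 (mod 119)
5^8 ≡ 30^2 = 900 ≡ 67 (mod 119)
5^16 ≡ 67^2 = 4489 ≡ 86 (mod 119)
5^32 ≡ 86^2 = 7396 ≡ 18 (mod 119)
5^64 ≡ 18^2 = 324 ≡ 86 (mod 119)
118 = 64 + 32 + 16 + 4 + 2 in binary powers of 2.
So 5^118 ≡ 86 · 18 · 86 · 30 · 25 ≡ 2 (mod 119).
Since 2 ≠ 1, base 5 is a Fermat witness: 119 is composite.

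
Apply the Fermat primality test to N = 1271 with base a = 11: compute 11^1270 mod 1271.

811

11^1 ≡ 11 (mod 1271)
11^2 ≡ 11^2 = 121 ≡ 121 (mod 1271)
11^4 ≡ 121^2 = 14641 ≡ 660 (mod 1271)
11^8 ≡ 660^2 = 435600 ≡ 918 (mod 1271)
11^16 ≡ 918^2 = 842724 ≡ 51 (mod 1271)
11^32 ≡ 51^2 = 2601 ≡ 59 (mod 1271)
11^64 ≡ 59^2 = 3481 ≡ 939 (mod 1271)
11^128 ≡ 939^2 = 881721 ≡ 918 (mod 1271)
11^256 ≡ 918^2 = 842724 ≡ 51 (mod 1271)
11^512 ≡ 51^2 = 2601 ≡ 59 (mod 1271)
11^1024 ≡ 59^2 = 3481 ≡ 939 (mod 1271)
1270 = 1024 + 128 + 64 + 32 + 16 + 4 + 2 in binary powers of 2.
So 11^1270 ≡ 939 · 918 · 939 · 59 · 51 · 660 · 121 ≡ 811 (mod 1271).
Since 811 ≠ 1, base 11 is a Fermat witness: 1271 is composite.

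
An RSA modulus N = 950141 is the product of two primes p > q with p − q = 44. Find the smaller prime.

Since p = q + 44, we have 950141 = q(q + 44), so q² + 44q − 950141 = 0.
Discriminant: 44² + 4·950141 = 1936 + 3800564 = 3802500; √3802500 = 1950.
q = (−44 + 1950)/2 = 953, and p = q + 44 = 997.
Check: 953 · 997 = 950141.

953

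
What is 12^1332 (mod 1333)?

12^1 ≡ 12 (mod 1333)
12^2 ≡ 12^2 = 144 ≡ 144 (mod 1333)
12^4 ≡ 144^2 = 20736 ≡ 741 (mod 1333)
12^8 ≡ 741^2 = 549081 ≡ 1218 (mod 1333)
12^16 ≡ 1218^2 = 1483524 ≡ 1228 (mod 1333)
12^32 ≡ 1228^2 = 1507984 ≡ 361 (mod 1333)
12^64 ≡ 361^2 = 130321 ≡ 1020 (mod 1333)
12^128 ≡ 1020^2 = 1040400 ≡ 660 (mod 1333)
12^256 ≡ 660^2 = 435600 ≡ 1042 (mod 1333)
12^512 ≡ 1042^2 = 1085764 ≡ 702 (mod 1333)
12^1024 ≡ 702^2 = 492804 ≡ 927 (mod 1333)
1332 = 1024 + 256 + 32 + 16 + 4 in binary powers of 2.
So 12^1332 ≡ 927 · 1042 · 361 · 1228 · 741 ≡ 4 (mod 1333).
Since 4 ≠ 1, base 12 is a Fermat witness: 1333 is composite.

4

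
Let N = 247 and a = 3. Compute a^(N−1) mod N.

3^1 ≡ 3 (mod 247)
3^2 ≡ 3^2 = 9 ≡ 9 (mod 247)
3^4 ≡ 9^2 = 81 ≡ 81 (mod 247)
3^8 ≡ 81^2 = 6561 ≡ 139 (mod 247)
3^16 ≡ 139^2 = 19321 ≡ 55 (mod 247)
3^32 ≡ 55^2 = 3025 ≡ 61 (mod 247)
3^64 ≡ 61^2 = 3721 ≡ 16 (mod 247)
3^128 ≡ 16^2 = 256 ≡ 9 (mod 247)
246 = 128 + 64 + 32 + 16 + 4 + 2 in binary powers of 2.
So 3^246 ≡ 9 · 16 · 61 · 55 · 81 · 9 ≡ 144 (mod 247).
Since 144 ≠ 1, base 3 is a Fermat witness: 247 is composite.

144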